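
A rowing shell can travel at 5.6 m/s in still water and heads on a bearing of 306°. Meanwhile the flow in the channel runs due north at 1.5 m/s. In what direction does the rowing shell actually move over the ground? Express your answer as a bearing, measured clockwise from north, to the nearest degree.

317°

Taking east as x and north as y: velocity relative to the water = (-4.530, 3.292) m/s; the water relative to ground = (0.000, 1.500) m/s.
Velocity relative to ground = (-4.530, 3.292) + (0.000, 1.500) = (-4.530, 4.792) m/s.
Bearing = atan2(-4.53, 4.79) = 316.60° clockwise from north.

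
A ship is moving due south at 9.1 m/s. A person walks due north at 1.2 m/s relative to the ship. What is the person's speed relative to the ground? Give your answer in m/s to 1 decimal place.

7.9 m/s

Taking east as x and north as y: ship velocity = (0.000, -9.100) m/s; person velocity relative to ship = (0.000, 1.200) m/s.
Velocity relative to ground = (0.000, -9.100) + (0.000, 1.200) = (0.000, -7.900) m/s.
Speed = |(0.000, -7.900)| = 7.900 m/s.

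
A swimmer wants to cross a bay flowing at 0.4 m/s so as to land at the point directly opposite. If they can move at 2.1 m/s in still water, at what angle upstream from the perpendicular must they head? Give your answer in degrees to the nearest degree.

11°

To cancel the current, the upstream component of the swimmer's velocity must equal the flow: 2.1 sin θ = 0.4.
sin θ = 0.4 / 2.1 = 0.1905.
θ = arcsin(0.1905) = 10.981°.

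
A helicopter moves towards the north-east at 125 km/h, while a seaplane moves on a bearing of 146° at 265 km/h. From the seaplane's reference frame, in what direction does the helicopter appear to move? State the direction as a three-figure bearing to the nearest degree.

Taking east as x and north as y: helicopter velocity = (88.388, 88.388) km/h; seaplane velocity = (148.186, -219.695) km/h.
Velocity of helicopter relative to seaplane = (88.388, 88.388) − (148.186, -219.695) = (-59.798, 308.083) km/h.
Bearing = atan2(-59.80, 308.08) = 349.02° clockwise from north.

349°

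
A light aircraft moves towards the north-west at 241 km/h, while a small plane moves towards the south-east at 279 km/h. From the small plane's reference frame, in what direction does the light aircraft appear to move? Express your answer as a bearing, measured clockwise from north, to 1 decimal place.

Taking east as x and north as y: light aircraft velocity = (-170.413, 170.413) km/h; small plane velocity = (197.283, -197.283) km/h.
Velocity of light aircraft relative to small plane = (-170.413, 170.413) − (197.283, -197.283) = (-367.696, 367.696) km/h.
Bearing = atan2(-367.70, 367.70) = 315.00° clockwise from north.

315.0°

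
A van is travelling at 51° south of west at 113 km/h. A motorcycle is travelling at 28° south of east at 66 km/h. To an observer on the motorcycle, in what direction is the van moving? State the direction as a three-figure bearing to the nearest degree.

Taking east as x and north as y: van velocity = (-71.113, -87.817) km/h; motorcycle velocity = (58.275, -30.985) km/h.
Velocity of van relative to motorcycle = (-71.113, -87.817) − (58.275, -30.985) = (-129.388, -56.832) km/h.
Bearing = atan2(-129.39, -56.83) = 246.29° clockwise from north.

246°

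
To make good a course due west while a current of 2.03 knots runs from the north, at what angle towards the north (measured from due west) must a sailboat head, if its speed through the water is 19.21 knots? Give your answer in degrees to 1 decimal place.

6.1°

The current pushes perpendicular to the desired track; the heading must have a component into the current equal to 2.03 knots: 19.21 sin θ = 2.03.
sin θ = 0.1057, so θ = 6.066°.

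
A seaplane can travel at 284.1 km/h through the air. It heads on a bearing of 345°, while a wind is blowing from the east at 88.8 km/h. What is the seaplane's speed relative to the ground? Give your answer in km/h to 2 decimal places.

318.84 km/h

Taking east as x and north as y: velocity relative to the air = (-73.530, 274.420) km/h; the air relative to ground = (-88.800, 0.000) km/h.
Velocity relative to ground = (-73.530, 274.420) + (-88.800, 0.000) = (-162.330, 274.420) km/h.
Speed = |(-162.330, 274.420)| = 318.837 km/h.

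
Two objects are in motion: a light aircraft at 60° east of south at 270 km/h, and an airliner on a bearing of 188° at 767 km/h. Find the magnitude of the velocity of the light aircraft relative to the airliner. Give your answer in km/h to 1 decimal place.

Taking east as x and north as y: light aircraft velocity = (233.827, -135.000) km/h; airliner velocity = (-106.746, -759.536) km/h.
Velocity of light aircraft relative to airliner = (233.827, -135.000) − (-106.746, -759.536) = (340.573, 624.536) km/h.
Magnitude = |(340.573, 624.536)| = 711.361 km/h.

711.4 km/h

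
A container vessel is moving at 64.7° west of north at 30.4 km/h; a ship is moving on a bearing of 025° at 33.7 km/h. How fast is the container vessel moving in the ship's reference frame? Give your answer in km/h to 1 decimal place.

Taking east as x and north as y: container vessel velocity = (-27.484, 12.992) km/h; ship velocity = (14.242, 30.543) km/h.
Velocity of container vessel relative to ship = (-27.484, 12.992) − (14.242, 30.543) = (-41.726, -17.551) km/h.
Magnitude = |(-41.726, -17.551)| = 45.267 km/h.

45.3 km/h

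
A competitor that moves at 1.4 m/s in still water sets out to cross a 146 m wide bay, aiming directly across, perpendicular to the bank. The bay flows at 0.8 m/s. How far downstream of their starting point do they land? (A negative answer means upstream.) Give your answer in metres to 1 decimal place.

Perpendicular speed = 1.400 m/s; crossing time = 146 / 1.400 = 104.286 s.
Net downstream speed = 0.800 m/s.
Drift = 0.800 × 104.286 = 83.429 m (downstream).

83.4 m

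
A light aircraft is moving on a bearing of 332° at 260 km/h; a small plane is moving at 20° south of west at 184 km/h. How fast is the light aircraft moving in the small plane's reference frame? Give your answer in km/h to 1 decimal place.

Taking east as x and north as y: light aircraft velocity = (-122.063, 229.566) km/h; small plane velocity = (-172.903, -62.932) km/h.
Velocity of light aircraft relative to small plane = (-122.063, 229.566) − (-172.903, -62.932) = (50.841, 292.498) km/h.
Magnitude = |(50.841, 292.498)| = 296.884 km/h.

296.9 km/h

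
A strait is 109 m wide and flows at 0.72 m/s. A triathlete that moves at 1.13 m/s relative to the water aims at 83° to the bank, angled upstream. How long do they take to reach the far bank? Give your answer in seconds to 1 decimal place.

The component of the triathlete's velocity perpendicular to the bank is 1.13 × sin 83° = 1.122 m/s.
Only the cross-stream component determines the crossing time; the current contributes nothing perpendicular to the bank.
Time = 109 / 1.122 = 97.185 s.

97.2 s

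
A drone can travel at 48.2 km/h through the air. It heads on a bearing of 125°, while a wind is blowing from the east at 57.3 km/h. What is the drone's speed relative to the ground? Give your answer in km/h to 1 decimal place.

32.9 km/h

Taking east as x and north as y: velocity relative to the air = (39.483, -27.646) km/h; the air relative to ground = (-57.300, 0.000) km/h.
Velocity relative to ground = (39.483, -27.646) + (-57.300, 0.000) = (-17.817, -27.646) km/h.
Speed = |(-17.817, -27.646)| = 32.890 km/h.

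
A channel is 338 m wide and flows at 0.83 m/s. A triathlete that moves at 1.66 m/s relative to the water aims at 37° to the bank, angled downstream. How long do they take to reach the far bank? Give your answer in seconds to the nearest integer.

338 s

The component of the triathlete's velocity perpendicular to the bank is 1.66 × sin 37° = 0.999 m/s.
Only the cross-stream component determines the crossing time; the current contributes nothing perpendicular to the bank.
Time = 338 / 0.999 = 338.334 s.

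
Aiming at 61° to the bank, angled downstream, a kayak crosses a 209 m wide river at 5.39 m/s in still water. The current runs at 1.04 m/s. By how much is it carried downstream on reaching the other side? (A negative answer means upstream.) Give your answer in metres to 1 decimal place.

Perpendicular speed = 4.714 m/s; crossing time = 209 / 4.714 = 44.334 s.
Net downstream speed = 3.653 m/s.
Drift = 3.653 × 44.334 = 161.958 m (downstream).

162.0 m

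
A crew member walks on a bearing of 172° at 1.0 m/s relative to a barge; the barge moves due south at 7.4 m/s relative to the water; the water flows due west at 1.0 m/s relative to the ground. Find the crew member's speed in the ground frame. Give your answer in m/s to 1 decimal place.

In east/north components (m/s): crew member relative to barge = (0.139, -0.990); barge relative to water = (0.000, -7.400); water relative to ground = (-1.000, 0.000).
Sum = (-0.861, -8.390) m/s.
Speed = |(-0.861, -8.390)| = 8.434 m/s.

8.4 m/s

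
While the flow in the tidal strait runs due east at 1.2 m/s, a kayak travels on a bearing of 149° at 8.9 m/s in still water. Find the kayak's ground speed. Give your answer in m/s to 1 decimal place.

9.6 m/s

Taking east as x and north as y: velocity relative to the water = (4.584, -7.629) m/s; the water relative to ground = (1.200, 0.000) m/s.
Velocity relative to ground = (4.584, -7.629) + (1.200, 0.000) = (5.784, -7.629) m/s.
Speed = |(5.784, -7.629)| = 9.573 m/s.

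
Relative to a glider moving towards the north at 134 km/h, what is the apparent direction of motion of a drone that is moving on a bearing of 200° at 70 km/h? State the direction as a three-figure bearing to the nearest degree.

187°

Taking east as x and north as y: drone velocity = (-23.941, -65.778) km/h; glider velocity = (0.000, 134.000) km/h.
Velocity of drone relative to glider = (-23.941, -65.778) − (0.000, 134.000) = (-23.941, -199.778) km/h.
Bearing = atan2(-23.94, -199.78) = 186.83° clockwise from north.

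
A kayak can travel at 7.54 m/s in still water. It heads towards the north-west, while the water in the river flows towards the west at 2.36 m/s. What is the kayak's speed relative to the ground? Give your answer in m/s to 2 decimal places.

9.36 m/s

Taking east as x and north as y: velocity relative to the water = (-5.332, 5.332) m/s; the water relative to ground = (-2.360, 0.000) m/s.
Velocity relative to ground = (-5.332, 5.332) + (-2.360, 0.000) = (-7.692, 5.332) m/s.
Speed = |(-7.692, 5.332)| = 9.359 m/s.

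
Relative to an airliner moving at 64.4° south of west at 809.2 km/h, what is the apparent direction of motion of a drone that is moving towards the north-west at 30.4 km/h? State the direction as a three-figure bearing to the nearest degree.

Taking east as x and north as y: drone velocity = (-21.496, 21.496) km/h; airliner velocity = (-349.644, -729.763) km/h.
Velocity of drone relative to airliner = (-21.496, 21.496) − (-349.644, -729.763) = (328.148, 751.259) km/h.
Bearing = atan2(328.15, 751.26) = 23.60° clockwise from north.

024°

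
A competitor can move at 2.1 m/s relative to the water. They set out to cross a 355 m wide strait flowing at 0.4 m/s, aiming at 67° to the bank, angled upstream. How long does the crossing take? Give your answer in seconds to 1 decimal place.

183.6 s

The component of the competitor's velocity perpendicular to the bank is 2.1 × sin 67° = 1.933 m/s.
The current is parallel to the bank, so it does not affect the crossing time.
Time = 355 / 1.933 = 183.647 s.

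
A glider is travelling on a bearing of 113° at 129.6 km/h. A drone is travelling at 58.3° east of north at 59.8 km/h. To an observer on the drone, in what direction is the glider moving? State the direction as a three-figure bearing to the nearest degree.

Taking east as x and north as y: glider velocity = (119.297, -50.639) km/h; drone velocity = (50.879, 31.423) km/h.
Velocity of glider relative to drone = (119.297, -50.639) − (50.879, 31.423) = (68.419, -82.062) km/h.
Bearing = atan2(68.42, -82.06) = 140.18° clockwise from north.

140°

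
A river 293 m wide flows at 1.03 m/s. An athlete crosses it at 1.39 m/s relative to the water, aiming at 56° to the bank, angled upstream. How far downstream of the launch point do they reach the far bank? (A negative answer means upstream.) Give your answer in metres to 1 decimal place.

64.3 m

Perpendicular speed = 1.152 m/s; crossing time = 293 / 1.152 = 254.260 s.
Net downstream speed = 0.253 m/s.
Drift = 0.253 × 254.260 = 64.257 m (downstream).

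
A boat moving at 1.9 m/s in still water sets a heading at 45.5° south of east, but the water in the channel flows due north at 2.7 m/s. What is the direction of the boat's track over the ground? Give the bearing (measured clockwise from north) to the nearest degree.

045°

Taking east as x and north as y: velocity relative to the water = (1.332, -1.355) m/s; the water relative to ground = (0.000, 2.700) m/s.
Velocity relative to ground = (1.332, -1.355) + (0.000, 2.700) = (1.332, 1.345) m/s.
Bearing = atan2(1.33, 1.34) = 44.72° clockwise from north.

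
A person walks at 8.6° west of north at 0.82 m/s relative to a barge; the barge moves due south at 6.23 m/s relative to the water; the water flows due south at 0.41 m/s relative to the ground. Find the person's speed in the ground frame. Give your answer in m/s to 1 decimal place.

In east/north components (m/s): person relative to barge = (-0.123, 0.811); barge relative to water = (0.000, -6.230); water relative to ground = (0.000, -0.410).
Sum = (-0.123, -5.829) m/s.
Speed = |(-0.123, -5.829)| = 5.831 m/s.

5.8 m/s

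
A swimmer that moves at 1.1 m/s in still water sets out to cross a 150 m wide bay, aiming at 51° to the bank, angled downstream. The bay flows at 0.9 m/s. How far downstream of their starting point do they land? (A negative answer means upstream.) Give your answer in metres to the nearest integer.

Perpendicular speed = 0.855 m/s; crossing time = 150 / 0.855 = 175.467 s.
Net downstream speed = 1.592 m/s.
Drift = 1.592 × 175.467 = 279.388 m (downstream).

279 m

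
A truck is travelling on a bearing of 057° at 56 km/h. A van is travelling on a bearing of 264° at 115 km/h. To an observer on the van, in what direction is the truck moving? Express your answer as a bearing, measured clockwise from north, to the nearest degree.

Taking east as x and north as y: truck velocity = (46.966, 30.500) km/h; van velocity = (-114.370, -12.021) km/h.
Velocity of truck relative to van = (46.966, 30.500) − (-114.370, -12.021) = (161.336, 42.521) km/h.
Bearing = atan2(161.34, 42.52) = 75.24° clockwise from north.

075°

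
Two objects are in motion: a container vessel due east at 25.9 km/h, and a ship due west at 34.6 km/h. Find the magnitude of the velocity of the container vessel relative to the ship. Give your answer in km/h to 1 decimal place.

Taking east as x and north as y: container vessel velocity = (25.900, 0.000) km/h; ship velocity = (-34.600, 0.000) km/h.
Velocity of container vessel relative to ship = (25.900, 0.000) − (-34.600, 0.000) = (60.500, 0.000) km/h.
Magnitude = |(60.500, 0.000)| = 60.500 km/h.

60.5 km/h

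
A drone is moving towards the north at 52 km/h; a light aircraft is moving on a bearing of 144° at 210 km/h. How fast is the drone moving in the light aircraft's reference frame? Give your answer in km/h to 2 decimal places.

Taking east as x and north as y: drone velocity = (0.000, 52.000) km/h; light aircraft velocity = (123.435, -169.894) km/h.
Velocity of drone relative to light aircraft = (0.000, 52.000) − (123.435, -169.894) = (-123.435, 221.894) km/h.
Magnitude = |(-123.435, 221.894)| = 253.915 km/h.

253.92 km/h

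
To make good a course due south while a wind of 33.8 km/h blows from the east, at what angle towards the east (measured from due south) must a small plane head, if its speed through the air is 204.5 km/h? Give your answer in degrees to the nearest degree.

The wind pushes perpendicular to the desired track; the heading must have a component into the wind equal to 33.8 km/h: 204.5 sin θ = 33.8.
sin θ = 0.1653, so θ = 9.514°.

10°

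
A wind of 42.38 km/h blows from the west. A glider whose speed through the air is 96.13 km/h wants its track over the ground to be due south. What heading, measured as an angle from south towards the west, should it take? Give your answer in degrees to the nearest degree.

26°

The wind pushes perpendicular to the desired track; the heading must have a component into the wind equal to 42.38 km/h: 96.13 sin θ = 42.38.
sin θ = 0.4409, so θ = 26.159°.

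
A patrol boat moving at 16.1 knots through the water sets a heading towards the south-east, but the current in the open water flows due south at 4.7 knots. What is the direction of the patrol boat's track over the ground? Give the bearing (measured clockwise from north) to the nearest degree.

Taking east as x and north as y: velocity relative to the water = (11.384, -11.384) knots; the water relative to ground = (0.000, -4.700) knots.
Velocity relative to ground = (11.384, -11.384) + (0.000, -4.700) = (11.384, -16.084) knots.
Bearing = atan2(11.38, -16.08) = 144.71° clockwise from north.

145°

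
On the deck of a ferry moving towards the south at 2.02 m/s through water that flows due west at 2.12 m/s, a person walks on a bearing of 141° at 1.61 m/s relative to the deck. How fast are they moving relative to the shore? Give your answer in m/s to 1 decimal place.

3.5 m/s

In east/north components (m/s): person relative to ferry = (1.013, -1.251); ferry relative to water = (0.000, -2.020); water relative to ground = (-2.120, 0.000).
Sum = (-1.107, -3.271) m/s.
Speed = |(-1.107, -3.271)| = 3.453 m/s.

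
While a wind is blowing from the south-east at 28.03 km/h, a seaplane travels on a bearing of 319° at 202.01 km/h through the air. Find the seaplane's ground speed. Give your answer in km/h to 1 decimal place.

Taking east as x and north as y: velocity relative to the air = (-132.530, 152.459) km/h; the air relative to ground = (-19.820, 19.820) km/h.
Velocity relative to ground = (-132.530, 152.459) + (-19.820, 19.820) = (-152.351, 172.279) km/h.
Speed = |(-152.351, 172.279)| = 229.980 km/h.

230.0 km/h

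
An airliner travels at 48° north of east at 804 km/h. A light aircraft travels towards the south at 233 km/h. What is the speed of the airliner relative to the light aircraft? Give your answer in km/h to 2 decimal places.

Taking east as x and north as y: airliner velocity = (537.981, 597.488) km/h; light aircraft velocity = (0.000, -233.000) km/h.
Velocity of airliner relative to light aircraft = (537.981, 597.488) − (0.000, -233.000) = (537.981, 830.488) km/h.
Magnitude = |(537.981, 830.488)| = 989.512 km/h.

989.51 km/h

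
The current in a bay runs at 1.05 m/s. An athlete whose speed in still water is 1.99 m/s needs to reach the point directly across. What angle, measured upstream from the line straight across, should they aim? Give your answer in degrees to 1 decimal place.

To cancel the current, the upstream component of the athlete's velocity must equal the flow: 1.99 sin θ = 1.05.
sin θ = 1.05 / 1.99 = 0.5276.
θ = arcsin(0.5276) = 31.846°.

31.8°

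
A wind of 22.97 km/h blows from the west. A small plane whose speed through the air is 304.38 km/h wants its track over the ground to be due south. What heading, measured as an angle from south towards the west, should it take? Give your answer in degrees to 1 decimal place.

The wind pushes perpendicular to the desired track; the heading must have a component into the wind equal to 22.97 km/h: 304.38 sin θ = 22.97.
sin θ = 0.0755, so θ = 4.328°.

4.3°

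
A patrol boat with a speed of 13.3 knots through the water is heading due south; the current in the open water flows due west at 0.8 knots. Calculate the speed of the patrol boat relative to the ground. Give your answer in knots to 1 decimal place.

Taking east as x and north as y: velocity relative to the water = (0.000, -13.300) knots; the water relative to ground = (-0.800, 0.000) knots.
Velocity relative to ground = (0.000, -13.300) + (-0.800, 0.000) = (-0.800, -13.300) knots.
Speed = |(-0.800, -13.300)| = 13.324 knots.

13.3 knots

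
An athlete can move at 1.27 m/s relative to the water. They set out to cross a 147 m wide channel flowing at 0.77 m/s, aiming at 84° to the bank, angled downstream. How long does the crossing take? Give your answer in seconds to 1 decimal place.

The component of the athlete's velocity perpendicular to the bank is 1.27 × sin 84° = 1.263 m/s.
The current is parallel to the bank, so it does not affect the crossing time.
Time = 147 / 1.263 = 116.386 s.

116.4 s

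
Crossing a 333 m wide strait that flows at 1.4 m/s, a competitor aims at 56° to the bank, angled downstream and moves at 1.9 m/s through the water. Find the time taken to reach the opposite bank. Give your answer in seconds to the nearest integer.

211 s

The component of the competitor's velocity perpendicular to the bank is 1.9 × sin 56° = 1.575 m/s.
Only the cross-stream component determines the crossing time; the current contributes nothing perpendicular to the bank.
Time = 333 / 1.575 = 211.406 s.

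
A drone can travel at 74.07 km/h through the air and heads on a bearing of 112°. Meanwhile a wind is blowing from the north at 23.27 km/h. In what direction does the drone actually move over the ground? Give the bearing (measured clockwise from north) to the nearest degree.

127°

Taking east as x and north as y: velocity relative to the air = (68.677, -27.747) km/h; the air relative to ground = (0.000, -23.270) km/h.
Velocity relative to ground = (68.677, -27.747) + (0.000, -23.270) = (68.677, -51.017) km/h.
Bearing = atan2(68.68, -51.02) = 126.61° clockwise from north.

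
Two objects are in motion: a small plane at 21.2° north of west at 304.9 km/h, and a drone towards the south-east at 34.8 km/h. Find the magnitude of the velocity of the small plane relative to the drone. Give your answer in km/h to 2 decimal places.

337.03 km/h

Taking east as x and north as y: small plane velocity = (-284.266, 110.259) km/h; drone velocity = (24.607, -24.607) km/h.
Velocity of small plane relative to drone = (-284.266, 110.259) − (24.607, -24.607) = (-308.873, 134.867) km/h.
Magnitude = |(-308.873, 134.867)| = 337.033 km/h.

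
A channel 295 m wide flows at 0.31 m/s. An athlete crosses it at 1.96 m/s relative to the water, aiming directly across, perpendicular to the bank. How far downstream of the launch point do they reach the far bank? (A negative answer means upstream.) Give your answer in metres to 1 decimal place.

Perpendicular speed = 1.960 m/s; crossing time = 295 / 1.960 = 150.510 s.
Net downstream speed = 0.310 m/s.
Drift = 0.310 × 150.510 = 46.658 m (downstream).

46.7 m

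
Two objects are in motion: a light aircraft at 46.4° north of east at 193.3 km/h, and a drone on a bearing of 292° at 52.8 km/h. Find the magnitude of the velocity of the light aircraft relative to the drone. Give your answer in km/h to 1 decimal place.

Taking east as x and north as y: light aircraft velocity = (133.303, 139.982) km/h; drone velocity = (-48.955, 19.779) km/h.
Velocity of light aircraft relative to drone = (133.303, 139.982) − (-48.955, 19.779) = (182.259, 120.203) km/h.
Magnitude = |(182.259, 120.203)| = 218.328 km/h.

218.3 km/h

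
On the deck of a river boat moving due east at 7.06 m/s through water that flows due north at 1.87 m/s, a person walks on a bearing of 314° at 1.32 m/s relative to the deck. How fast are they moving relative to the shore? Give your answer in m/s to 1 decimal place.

In east/north components (m/s): person relative to river boat = (-0.950, 0.917); river boat relative to water = (7.060, 0.000); water relative to ground = (0.000, 1.870).
Sum = (6.110, 2.787) m/s.
Speed = |(6.110, 2.787)| = 6.716 m/s.

6.7 m/s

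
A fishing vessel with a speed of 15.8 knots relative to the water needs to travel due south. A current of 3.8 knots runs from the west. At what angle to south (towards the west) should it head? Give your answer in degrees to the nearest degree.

The current pushes perpendicular to the desired track; the heading must have a component into the current equal to 3.8 knots: 15.8 sin θ = 3.8.
sin θ = 0.2405, so θ = 13.916°.

14°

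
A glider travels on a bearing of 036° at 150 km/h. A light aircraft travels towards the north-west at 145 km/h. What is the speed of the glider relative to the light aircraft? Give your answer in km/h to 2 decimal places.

191.62 km/h

Taking east as x and north as y: glider velocity = (88.168, 121.353) km/h; light aircraft velocity = (-102.530, 102.530) km/h.
Velocity of glider relative to light aircraft = (88.168, 121.353) − (-102.530, 102.530) = (190.698, 18.822) km/h.
Magnitude = |(190.698, 18.822)| = 191.625 km/h.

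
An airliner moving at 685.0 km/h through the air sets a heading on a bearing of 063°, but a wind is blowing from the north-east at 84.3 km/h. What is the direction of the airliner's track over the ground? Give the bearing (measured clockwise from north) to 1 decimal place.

Taking east as x and north as y: velocity relative to the air = (610.339, 310.983) km/h; the air relative to ground = (-59.609, -59.609) km/h.
Velocity relative to ground = (610.339, 310.983) + (-59.609, -59.609) = (550.730, 251.374) km/h.
Bearing = atan2(550.73, 251.37) = 65.47° clockwise from north.

065.5°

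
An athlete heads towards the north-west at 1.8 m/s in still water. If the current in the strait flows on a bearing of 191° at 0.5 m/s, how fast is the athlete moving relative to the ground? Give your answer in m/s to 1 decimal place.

Taking east as x and north as y: velocity relative to the water = (-1.273, 1.273) m/s; the water relative to ground = (-0.095, -0.491) m/s.
Velocity relative to ground = (-1.273, 1.273) + (-0.095, -0.491) = (-1.368, 0.782) m/s.
Speed = |(-1.368, 0.782)| = 1.576 m/s.

1.6 m/s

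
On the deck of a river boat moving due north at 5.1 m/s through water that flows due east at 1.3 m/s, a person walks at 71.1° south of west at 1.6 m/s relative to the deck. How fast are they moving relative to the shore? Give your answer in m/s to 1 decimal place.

3.7 m/s

In east/north components (m/s): person relative to river boat = (-0.518, -1.514); river boat relative to water = (0.000, 5.100); water relative to ground = (1.300, 0.000).
Sum = (0.782, 3.586) m/s.
Speed = |(0.782, 3.586)| = 3.670 m/s.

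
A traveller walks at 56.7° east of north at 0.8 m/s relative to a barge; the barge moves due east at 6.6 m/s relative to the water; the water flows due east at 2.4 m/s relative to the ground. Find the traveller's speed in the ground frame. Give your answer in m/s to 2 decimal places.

9.68 m/s

In east/north components (m/s): traveller relative to barge = (0.669, 0.439); barge relative to water = (6.600, 0.000); water relative to ground = (2.400, 0.000).
Sum = (9.669, 0.439) m/s.
Speed = |(9.669, 0.439)| = 9.679 m/s.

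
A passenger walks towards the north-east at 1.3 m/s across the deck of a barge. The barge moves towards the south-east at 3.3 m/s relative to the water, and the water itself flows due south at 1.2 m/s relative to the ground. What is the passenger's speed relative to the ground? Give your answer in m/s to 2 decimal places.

4.17 m/s

In east/north components (m/s): passenger relative to barge = (0.919, 0.919); barge relative to water = (2.333, -2.333); water relative to ground = (0.000, -1.200).
Sum = (3.253, -2.614) m/s.
Speed = |(3.253, -2.614)| = 4.173 m/s.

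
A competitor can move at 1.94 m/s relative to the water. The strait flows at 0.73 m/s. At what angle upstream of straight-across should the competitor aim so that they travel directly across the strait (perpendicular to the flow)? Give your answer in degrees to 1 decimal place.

To cancel the current, the upstream component of the competitor's velocity must equal the flow: 1.94 sin θ = 0.73.
sin θ = 0.73 / 1.94 = 0.3763.
θ = arcsin(0.3763) = 22.104°.

22.1°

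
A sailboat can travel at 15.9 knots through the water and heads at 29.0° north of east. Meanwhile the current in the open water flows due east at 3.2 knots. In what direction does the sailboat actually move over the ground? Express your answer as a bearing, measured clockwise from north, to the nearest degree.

Taking east as x and north as y: velocity relative to the water = (13.906, 7.708) knots; the water relative to ground = (3.200, 0.000) knots.
Velocity relative to ground = (13.906, 7.708) + (3.200, 0.000) = (17.106, 7.708) knots.
Bearing = atan2(17.11, 7.71) = 65.74° clockwise from north.

066°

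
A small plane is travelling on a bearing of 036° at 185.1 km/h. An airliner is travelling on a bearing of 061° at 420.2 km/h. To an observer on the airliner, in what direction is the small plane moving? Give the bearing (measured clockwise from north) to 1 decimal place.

Taking east as x and north as y: small plane velocity = (108.799, 149.749) km/h; airliner velocity = (367.515, 203.717) km/h.
Velocity of small plane relative to airliner = (108.799, 149.749) − (367.515, 203.717) = (-258.716, -53.968) km/h.
Bearing = atan2(-258.72, -53.97) = 258.22° clockwise from north.

258.2°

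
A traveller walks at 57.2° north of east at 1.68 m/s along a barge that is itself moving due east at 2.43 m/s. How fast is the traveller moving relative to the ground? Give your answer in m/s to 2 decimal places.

Taking east as x and north as y: barge velocity = (2.430, 0.000) m/s; traveller velocity relative to barge = (0.910, 1.412) m/s.
Velocity relative to ground = (2.430, 0.000) + (0.910, 1.412) = (3.340, 1.412) m/s.
Speed = |(3.340, 1.412)| = 3.626 m/s.

3.63 m/s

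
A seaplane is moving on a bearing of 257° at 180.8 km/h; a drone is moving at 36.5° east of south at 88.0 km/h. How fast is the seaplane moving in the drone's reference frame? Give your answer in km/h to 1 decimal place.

Taking east as x and north as y: seaplane velocity = (-176.166, -40.671) km/h; drone velocity = (52.344, -70.739) km/h.
Velocity of seaplane relative to drone = (-176.166, -40.671) − (52.344, -70.739) = (-228.511, 30.068) km/h.
Magnitude = |(-228.511, 30.068)| = 230.480 km/h.

230.5 km/h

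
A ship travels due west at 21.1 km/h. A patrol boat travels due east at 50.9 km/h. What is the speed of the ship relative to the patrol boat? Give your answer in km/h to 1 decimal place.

72.0 km/h

Taking east as x and north as y: ship velocity = (-21.100, 0.000) km/h; patrol boat velocity = (50.900, 0.000) km/h.
Velocity of ship relative to patrol boat = (-21.100, 0.000) − (50.900, 0.000) = (-72.000, 0.000) km/h.
Magnitude = |(-72.000, 0.000)| = 72.000 km/h.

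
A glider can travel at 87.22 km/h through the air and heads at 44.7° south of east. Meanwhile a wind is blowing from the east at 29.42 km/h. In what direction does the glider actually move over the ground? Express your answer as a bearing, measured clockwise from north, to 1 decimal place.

152.0°

Taking east as x and north as y: velocity relative to the air = (61.996, -61.350) km/h; the air relative to ground = (-29.420, 0.000) km/h.
Velocity relative to ground = (61.996, -61.350) + (-29.420, 0.000) = (32.576, -61.350) km/h.
Bearing = atan2(32.58, -61.35) = 152.03° clockwise from north.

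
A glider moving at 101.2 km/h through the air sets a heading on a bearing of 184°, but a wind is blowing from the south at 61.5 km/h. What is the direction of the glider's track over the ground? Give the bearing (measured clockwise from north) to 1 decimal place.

Taking east as x and north as y: velocity relative to the air = (-7.059, -100.953) km/h; the air relative to ground = (0.000, 61.500) km/h.
Velocity relative to ground = (-7.059, -100.953) + (0.000, 61.500) = (-7.059, -39.453) km/h.
Bearing = atan2(-7.06, -39.45) = 190.14° clockwise from north.

190.1°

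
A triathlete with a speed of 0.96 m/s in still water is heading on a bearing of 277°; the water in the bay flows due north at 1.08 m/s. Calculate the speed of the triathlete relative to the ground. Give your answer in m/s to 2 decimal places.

1.53 m/s

Taking east as x and north as y: velocity relative to the water = (-0.953, 0.117) m/s; the water relative to ground = (0.000, 1.080) m/s.
Velocity relative to ground = (-0.953, 0.117) + (0.000, 1.080) = (-0.953, 1.197) m/s.
Speed = |(-0.953, 1.197)| = 1.530 m/s.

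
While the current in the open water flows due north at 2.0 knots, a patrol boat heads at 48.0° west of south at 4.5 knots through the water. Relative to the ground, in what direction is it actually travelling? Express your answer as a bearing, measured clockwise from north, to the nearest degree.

253°

Taking east as x and north as y: velocity relative to the water = (-3.344, -3.011) knots; the water relative to ground = (0.000, 2.000) knots.
Velocity relative to ground = (-3.344, -3.011) + (0.000, 2.000) = (-3.344, -1.011) knots.
Bearing = atan2(-3.34, -1.01) = 253.18° clockwise from north.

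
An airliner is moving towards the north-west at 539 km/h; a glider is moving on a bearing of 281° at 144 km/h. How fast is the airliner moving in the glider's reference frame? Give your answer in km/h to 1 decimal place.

427.3 km/h

Taking east as x and north as y: airliner velocity = (-381.131, 381.131) km/h; glider velocity = (-141.354, 27.476) km/h.
Velocity of airliner relative to glider = (-381.131, 381.131) − (-141.354, 27.476) = (-239.776, 353.654) km/h.
Magnitude = |(-239.776, 353.654)| = 427.275 km/h.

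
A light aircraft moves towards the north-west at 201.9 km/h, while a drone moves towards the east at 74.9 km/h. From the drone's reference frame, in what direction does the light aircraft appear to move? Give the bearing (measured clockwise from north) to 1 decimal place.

Taking east as x and north as y: light aircraft velocity = (-142.765, 142.765) km/h; drone velocity = (74.900, 0.000) km/h.
Velocity of light aircraft relative to drone = (-142.765, 142.765) − (74.900, 0.000) = (-217.665, 142.765) km/h.
Bearing = atan2(-217.66, 142.76) = 303.26° clockwise from north.

303.3°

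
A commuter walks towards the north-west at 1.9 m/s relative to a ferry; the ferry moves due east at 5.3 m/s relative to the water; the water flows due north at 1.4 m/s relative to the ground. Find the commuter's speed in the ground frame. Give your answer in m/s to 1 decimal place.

In east/north components (m/s): commuter relative to ferry = (-1.344, 1.344); ferry relative to water = (5.300, 0.000); water relative to ground = (0.000, 1.400).
Sum = (3.956, 2.744) m/s.
Speed = |(3.956, 2.744)| = 4.815 m/s.

4.8 m/s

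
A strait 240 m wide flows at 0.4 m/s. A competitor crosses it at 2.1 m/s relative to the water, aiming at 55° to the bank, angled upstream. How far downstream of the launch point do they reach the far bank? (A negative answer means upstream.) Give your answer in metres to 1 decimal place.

-112.2 m

Perpendicular speed = 1.720 m/s; crossing time = 240 / 1.720 = 139.517 s.
Net downstream speed = -0.805 m/s.
Drift = -0.805 × 139.517 = -112.243 m (upstream).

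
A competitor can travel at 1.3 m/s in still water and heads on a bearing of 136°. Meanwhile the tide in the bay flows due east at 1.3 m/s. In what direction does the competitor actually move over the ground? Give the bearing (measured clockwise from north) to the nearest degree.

Taking east as x and north as y: velocity relative to the water = (0.903, -0.935) m/s; the water relative to ground = (1.300, 0.000) m/s.
Velocity relative to ground = (0.903, -0.935) + (1.300, 0.000) = (2.203, -0.935) m/s.
Bearing = atan2(2.20, -0.94) = 113.00° clockwise from north.

113°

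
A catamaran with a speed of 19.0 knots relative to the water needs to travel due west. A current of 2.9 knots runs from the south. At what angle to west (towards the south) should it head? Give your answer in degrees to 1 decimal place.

The current pushes perpendicular to the desired track; the heading must have a component into the current equal to 2.9 knots: 19.0 sin θ = 2.9.
sin θ = 0.1526, so θ = 8.779°.

8.8°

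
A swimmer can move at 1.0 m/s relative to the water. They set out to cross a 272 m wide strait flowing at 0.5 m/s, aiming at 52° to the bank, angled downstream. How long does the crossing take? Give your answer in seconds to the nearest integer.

345 s

The component of the swimmer's velocity perpendicular to the bank is 1.0 × sin 52° = 0.788 m/s.
Only the cross-stream component determines the crossing time; the current contributes nothing perpendicular to the bank.
Time = 272 / 0.788 = 345.173 s.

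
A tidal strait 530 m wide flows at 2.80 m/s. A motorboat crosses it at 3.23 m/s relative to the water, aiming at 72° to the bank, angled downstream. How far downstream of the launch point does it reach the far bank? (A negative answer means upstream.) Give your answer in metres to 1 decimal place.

655.3 m

Perpendicular speed = 3.072 m/s; crossing time = 530 / 3.072 = 172.531 s.
Net downstream speed = 3.798 m/s.
Drift = 3.798 × 172.531 = 655.294 m (downstream).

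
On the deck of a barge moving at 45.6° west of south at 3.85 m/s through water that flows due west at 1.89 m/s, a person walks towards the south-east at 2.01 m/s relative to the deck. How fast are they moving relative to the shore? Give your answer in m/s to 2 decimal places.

5.22 m/s

In east/north components (m/s): person relative to barge = (1.421, -1.421); barge relative to water = (-2.751, -2.694); water relative to ground = (-1.890, 0.000).
Sum = (-3.219, -4.115) m/s.
Speed = |(-3.219, -4.115)| = 5.225 m/s.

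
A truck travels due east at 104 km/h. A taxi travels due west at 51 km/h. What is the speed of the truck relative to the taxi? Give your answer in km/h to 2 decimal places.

Taking east as x and north as y: truck velocity = (104.000, 0.000) km/h; taxi velocity = (-51.000, 0.000) km/h.
Velocity of truck relative to taxi = (104.000, 0.000) − (-51.000, 0.000) = (155.000, 0.000) km/h.
Magnitude = |(155.000, 0.000)| = 155.000 km/h.

155.00 km/h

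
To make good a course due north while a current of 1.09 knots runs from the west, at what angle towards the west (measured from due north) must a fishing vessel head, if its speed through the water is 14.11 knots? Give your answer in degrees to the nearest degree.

The current pushes perpendicular to the desired track; the heading must have a component into the current equal to 1.09 knots: 14.11 sin θ = 1.09.
sin θ = 0.0773, so θ = 4.431°.

4°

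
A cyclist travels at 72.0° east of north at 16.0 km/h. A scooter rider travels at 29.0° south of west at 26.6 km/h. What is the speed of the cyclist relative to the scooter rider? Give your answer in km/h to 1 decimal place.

Taking east as x and north as y: cyclist velocity = (15.217, 4.944) km/h; scooter rider velocity = (-23.265, -12.896) km/h.
Velocity of cyclist relative to scooter rider = (15.217, 4.944) − (-23.265, -12.896) = (38.482, 17.840) km/h.
Magnitude = |(38.482, 17.840)| = 42.416 km/h.

42.4 km/h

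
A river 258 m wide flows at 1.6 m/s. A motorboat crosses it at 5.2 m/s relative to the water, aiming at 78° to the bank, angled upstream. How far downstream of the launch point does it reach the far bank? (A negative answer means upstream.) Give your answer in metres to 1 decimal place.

Perpendicular speed = 5.086 m/s; crossing time = 258 / 5.086 = 50.724 s.
Net downstream speed = 0.519 m/s.
Drift = 0.519 × 50.724 = 26.319 m (downstream).

26.3 m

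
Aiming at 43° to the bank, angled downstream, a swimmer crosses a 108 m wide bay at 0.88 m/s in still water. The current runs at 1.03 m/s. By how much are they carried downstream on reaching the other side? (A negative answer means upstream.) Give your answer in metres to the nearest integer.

Perpendicular speed = 0.600 m/s; crossing time = 108 / 0.600 = 179.952 s.
Net downstream speed = 1.674 m/s.
Drift = 1.674 × 179.952 = 301.167 m (downstream).

301 m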